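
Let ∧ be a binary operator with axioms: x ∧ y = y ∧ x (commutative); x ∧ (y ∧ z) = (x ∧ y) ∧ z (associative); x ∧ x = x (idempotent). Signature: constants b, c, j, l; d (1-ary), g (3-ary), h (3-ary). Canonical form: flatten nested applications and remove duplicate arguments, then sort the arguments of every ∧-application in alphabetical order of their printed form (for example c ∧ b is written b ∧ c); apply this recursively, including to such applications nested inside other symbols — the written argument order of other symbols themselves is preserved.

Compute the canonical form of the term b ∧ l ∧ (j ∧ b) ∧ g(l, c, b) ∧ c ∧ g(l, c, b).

Answer: b ∧ c ∧ g(l, c, b) ∧ j ∧ l

Derivation:
Flatten:  b ∧ l ∧ j ∧ b ∧ g(l, c, b) ∧ c ∧ g(l, c, b)
Drop duplicates:  drop duplicate b, g(l, c, b)
Sort:  b ∧ c ∧ g(l, c, b) ∧ j ∧ l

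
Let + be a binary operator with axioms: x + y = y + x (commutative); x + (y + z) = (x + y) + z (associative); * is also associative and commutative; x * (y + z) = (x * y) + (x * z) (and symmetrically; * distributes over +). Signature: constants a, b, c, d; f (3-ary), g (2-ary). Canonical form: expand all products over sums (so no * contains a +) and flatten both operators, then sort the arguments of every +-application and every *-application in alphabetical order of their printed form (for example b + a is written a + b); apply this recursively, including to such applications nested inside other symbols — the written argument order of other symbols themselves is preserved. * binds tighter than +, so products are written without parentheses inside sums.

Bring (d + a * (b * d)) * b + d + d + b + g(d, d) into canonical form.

Expand products over sums:  b * d + a * b * b * d + d + d + b + g(d, d)
Sort arguments:  a * b * b * d + b + b * d + d + d + g(d, d)

Answer: a * b * b * d + b + b * d + d + d + g(d, d)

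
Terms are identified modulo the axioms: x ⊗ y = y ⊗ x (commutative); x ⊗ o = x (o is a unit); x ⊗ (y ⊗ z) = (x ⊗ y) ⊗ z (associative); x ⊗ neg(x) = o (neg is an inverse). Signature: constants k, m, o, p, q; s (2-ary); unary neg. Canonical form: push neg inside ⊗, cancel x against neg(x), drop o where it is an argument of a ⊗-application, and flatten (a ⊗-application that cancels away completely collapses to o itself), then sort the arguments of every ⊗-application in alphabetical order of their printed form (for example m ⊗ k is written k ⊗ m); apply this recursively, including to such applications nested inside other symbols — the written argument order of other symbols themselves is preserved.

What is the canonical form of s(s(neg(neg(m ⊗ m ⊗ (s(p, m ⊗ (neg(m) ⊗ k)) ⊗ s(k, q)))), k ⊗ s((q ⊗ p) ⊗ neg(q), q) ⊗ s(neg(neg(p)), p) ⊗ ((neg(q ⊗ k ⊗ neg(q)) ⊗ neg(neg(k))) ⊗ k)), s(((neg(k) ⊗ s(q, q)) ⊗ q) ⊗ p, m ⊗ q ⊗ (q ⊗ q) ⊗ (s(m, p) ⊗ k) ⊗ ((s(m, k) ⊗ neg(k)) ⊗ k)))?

Answer: s(s(m ⊗ m ⊗ s(k, q) ⊗ s(p, k), k ⊗ k ⊗ s(p, p) ⊗ s(p, q)), s(neg(k) ⊗ p ⊗ q ⊗ s(q, q), k ⊗ m ⊗ q ⊗ q ⊗ q ⊗ s(m, k) ⊗ s(m, p)))

Derivation:
Work inside:  k ⊗ s((q ⊗ p) ⊗ neg(q), q) ⊗ s(neg(neg(p)), p) ⊗ ((neg(q ⊗ k ⊗ neg(q)) ⊗ neg(neg(k))) ⊗ k)
Push neg inside:  distribute neg over ⊗ and collapse double neg
Cancel:  q cancels
Collect:  k ⊗ k ⊗ s(p, q) ⊗ s(p, p)
Sort arguments:  k ⊗ k ⊗ s(p, p) ⊗ s(p, q)
Reassemble:  s(s(m ⊗ m ⊗ s(k, q) ⊗ s(p, k), k ⊗ k ⊗ s(p, p) ⊗ s(p, q)), s(neg(k) ⊗ p ⊗ q ⊗ s(q, q), k ⊗ m ⊗ q ⊗ q ⊗ q ⊗ s(m, k) ⊗ s(m, p)))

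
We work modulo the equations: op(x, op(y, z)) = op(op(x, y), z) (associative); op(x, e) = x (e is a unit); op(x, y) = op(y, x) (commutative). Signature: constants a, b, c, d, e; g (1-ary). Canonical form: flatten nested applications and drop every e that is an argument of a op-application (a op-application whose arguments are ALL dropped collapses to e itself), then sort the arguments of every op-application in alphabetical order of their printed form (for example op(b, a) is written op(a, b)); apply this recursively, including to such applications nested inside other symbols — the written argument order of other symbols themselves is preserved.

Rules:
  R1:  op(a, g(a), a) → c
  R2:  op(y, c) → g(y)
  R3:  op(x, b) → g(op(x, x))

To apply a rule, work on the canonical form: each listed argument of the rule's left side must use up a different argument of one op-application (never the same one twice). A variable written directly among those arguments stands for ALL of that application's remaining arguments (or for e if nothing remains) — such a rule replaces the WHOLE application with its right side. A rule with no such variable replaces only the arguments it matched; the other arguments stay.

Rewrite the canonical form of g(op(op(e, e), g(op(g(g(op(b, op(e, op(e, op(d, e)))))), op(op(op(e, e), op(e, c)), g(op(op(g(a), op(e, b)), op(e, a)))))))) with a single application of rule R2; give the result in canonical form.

Canonical form:  g(g(op(c, g(g(op(b, d))), g(op(a, b, g(a))))))
R2 matches:  uses c;  y := op(g(g(op(b, d))), g(op(a, b, g(a))))
The variable takes the whole remainder — replace the entire application.
Giving:  g(g(g(op(g(g(op(b, d))), g(op(a, b, g(a)))))))

Answer: g(g(g(op(g(g(op(b, d))), g(op(a, b, g(a)))))))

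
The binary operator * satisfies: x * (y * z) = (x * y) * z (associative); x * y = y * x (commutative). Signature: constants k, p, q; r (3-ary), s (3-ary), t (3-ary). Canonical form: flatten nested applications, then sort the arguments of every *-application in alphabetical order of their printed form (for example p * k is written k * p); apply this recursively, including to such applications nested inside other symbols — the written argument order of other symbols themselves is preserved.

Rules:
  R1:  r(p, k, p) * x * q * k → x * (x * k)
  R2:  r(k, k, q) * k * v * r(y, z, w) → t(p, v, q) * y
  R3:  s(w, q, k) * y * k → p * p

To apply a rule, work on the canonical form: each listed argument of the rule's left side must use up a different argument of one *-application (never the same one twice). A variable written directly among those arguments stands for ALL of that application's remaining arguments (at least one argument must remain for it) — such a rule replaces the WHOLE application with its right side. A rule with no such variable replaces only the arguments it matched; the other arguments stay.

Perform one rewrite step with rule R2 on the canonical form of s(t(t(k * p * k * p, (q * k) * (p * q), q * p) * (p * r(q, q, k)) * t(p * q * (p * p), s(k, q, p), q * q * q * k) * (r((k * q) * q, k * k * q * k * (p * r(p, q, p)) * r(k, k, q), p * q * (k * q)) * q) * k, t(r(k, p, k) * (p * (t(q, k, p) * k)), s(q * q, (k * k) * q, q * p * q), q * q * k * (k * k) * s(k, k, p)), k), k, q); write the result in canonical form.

Answer: s(t(k * p * q * r(k * q * q, p * t(p, k * k * p * q, q), k * p * q * q) * r(q, q, k) * t(k * k * p * p, k * p * q * q, p * q) * t(p * p * p * q, s(k, q, p), k * q * q * q), t(k * p * r(k, p, k) * t(q, k, p), s(q * q, k * k * q, p * q * q), k * k * k * q * q * s(k, k, p)), k), k, q)

Derivation:
Canonical form:  s(t(k * p * q * r(k * q * q, k * k * k * p * q * r(k, k, q) * r(p, q, p), k * p * q * q) * r(q, q, k) * t(k * k * p * p, k * p * q * q, p * q) * t(p * p * p * q, s(k, q, p), k * q * q * q), t(k * p * r(k, p, k) * t(q, k, p), s(q * q, k * k * q, p * q * q), k * k * k * q * q * s(k, k, p)), k), k, q)
Apply R2:  consuming k, r(k, k, q), r(p, q, p);  v := k * k * p * q, w := p, y := p, z := q
Every leftover argument binds to the variable; the entire application is replaced.
New term:  s(t(k * p * q * r(k * q * q, p * t(p, k * k * p * q, q), k * p * q * q) * r(q, q, k) * t(k * k * p * p, k * p * q * q, p * q) * t(p * p * p * q, s(k, q, p), k * q * q * q), t(k * p * r(k, p, k) * t(q, k, p), s(q * q, k * k * q, p * q * q), k * k * k * q * q * s(k, k, p)), k), k, q)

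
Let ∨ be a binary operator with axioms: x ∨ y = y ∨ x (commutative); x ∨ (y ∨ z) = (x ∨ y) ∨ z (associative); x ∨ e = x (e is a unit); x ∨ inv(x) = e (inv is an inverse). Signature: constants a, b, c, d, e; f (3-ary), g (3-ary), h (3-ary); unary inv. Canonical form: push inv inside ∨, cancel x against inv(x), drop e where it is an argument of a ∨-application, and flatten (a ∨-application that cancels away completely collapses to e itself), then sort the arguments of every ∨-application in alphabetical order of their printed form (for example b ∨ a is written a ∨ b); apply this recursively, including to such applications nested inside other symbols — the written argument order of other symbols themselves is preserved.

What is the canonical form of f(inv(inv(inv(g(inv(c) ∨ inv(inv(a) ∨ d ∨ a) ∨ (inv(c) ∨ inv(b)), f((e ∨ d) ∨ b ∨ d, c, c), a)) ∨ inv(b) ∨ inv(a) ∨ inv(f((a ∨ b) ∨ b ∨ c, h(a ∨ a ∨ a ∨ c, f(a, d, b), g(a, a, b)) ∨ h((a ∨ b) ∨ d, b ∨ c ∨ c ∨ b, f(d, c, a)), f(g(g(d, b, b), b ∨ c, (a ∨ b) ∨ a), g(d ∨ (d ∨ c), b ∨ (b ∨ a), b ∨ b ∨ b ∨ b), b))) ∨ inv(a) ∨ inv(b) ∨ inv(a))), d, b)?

Focus inside:  inv(g(inv(c) ∨ inv(inv(a) ∨ d ∨ a) ∨ (inv(c) ∨ inv(b)), f((e ∨ d) ∨ b ∨ d, c, c), a)) ∨ inv(b) ∨ inv(a) ∨ inv(f((a ∨ b) ∨ b ∨ c, h(a ∨ a ∨ a ∨ c, f(a, d, b), g(a, a, b)) ∨ h((a ∨ b) ∨ d, b ∨ c ∨ c ∨ b, f(d, c, a)), f(g(g(d, b, b), b ∨ c, (a ∨ b) ∨ a), g(d ∨ (d ∨ c), b ∨ (b ∨ a), b ∨ b ∨ b ∨ b), b))) ∨ inv(a) ∨ inv(b) ∨ inv(a)
Push inv inside:  distribute inv over ∨ and collapse double inv
Collect:  inv(g(inv(b) ∨ inv(c) ∨ inv(c) ∨ inv(d), f(b ∨ d ∨ d, c, c), a)) ∨ inv(b) ∨ inv(b) ∨ inv(a) ∨ inv(a) ∨ inv(a) ∨ inv(f(a ∨ b ∨ b ∨ c, h(a ∨ a ∨ a ∨ c, f(a, d, b), g(a, a, b)) ∨ h(a ∨ b ∨ d, b ∨ b ∨ c ∨ c, f(d, c, a)), f(g(g(d, b, b), b ∨ c, a ∨ a ∨ b), g(c ∨ d ∨ d, a ∨ b ∨ b, b ∨ b ∨ b ∨ b), b)))
Order the arguments:  inv(a) ∨ inv(a) ∨ inv(a) ∨ inv(b) ∨ inv(b) ∨ inv(f(a ∨ b ∨ b ∨ c, h(a ∨ a ∨ a ∨ c, f(a, d, b), g(a, a, b)) ∨ h(a ∨ b ∨ d, b ∨ b ∨ c ∨ c, f(d, c, a)), f(g(g(d, b, b), b ∨ c, a ∨ a ∨ b), g(c ∨ d ∨ d, a ∨ b ∨ b, b ∨ b ∨ b ∨ b), b))) ∨ inv(g(inv(b) ∨ inv(c) ∨ inv(c) ∨ inv(d), f(b ∨ d ∨ d, c, c), a))
Put back:  f(inv(a) ∨ inv(a) ∨ inv(a) ∨ inv(b) ∨ inv(b) ∨ inv(f(a ∨ b ∨ b ∨ c, h(a ∨ a ∨ a ∨ c, f(a, d, b), g(a, a, b)) ∨ h(a ∨ b ∨ d, b ∨ b ∨ c ∨ c, f(d, c, a)), f(g(g(d, b, b), b ∨ c, a ∨ a ∨ b), g(c ∨ d ∨ d, a ∨ b ∨ b, b ∨ b ∨ b ∨ b), b))) ∨ inv(g(inv(b) ∨ inv(c) ∨ inv(c) ∨ inv(d), f(b ∨ d ∨ d, c, c), a)), d, b)

Answer: f(inv(a) ∨ inv(a) ∨ inv(a) ∨ inv(b) ∨ inv(b) ∨ inv(f(a ∨ b ∨ b ∨ c, h(a ∨ a ∨ a ∨ c, f(a, d, b), g(a, a, b)) ∨ h(a ∨ b ∨ d, b ∨ b ∨ c ∨ c, f(d, c, a)), f(g(g(d, b, b), b ∨ c, a ∨ a ∨ b), g(c ∨ d ∨ d, a ∨ b ∨ b, b ∨ b ∨ b ∨ b), b))) ∨ inv(g(inv(b) ∨ inv(c) ∨ inv(c) ∨ inv(d), f(b ∨ d ∨ d, c, c), a)), d, b)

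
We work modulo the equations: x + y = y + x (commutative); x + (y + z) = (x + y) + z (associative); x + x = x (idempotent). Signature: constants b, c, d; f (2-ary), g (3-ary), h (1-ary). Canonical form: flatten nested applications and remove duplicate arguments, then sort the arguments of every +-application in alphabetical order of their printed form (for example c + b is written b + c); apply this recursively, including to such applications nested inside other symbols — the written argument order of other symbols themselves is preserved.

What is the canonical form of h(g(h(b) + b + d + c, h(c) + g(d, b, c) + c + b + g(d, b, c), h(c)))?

Focus inside:  h(c) + g(d, b, c) + c + b + g(d, b, c)
Deduplicate:  drop duplicate g(d, b, c)
Sort arguments:  b + c + g(d, b, c) + h(c)
Reassemble:  h(g(b + c + d + h(b), b + c + g(d, b, c) + h(c), h(c)))

Answer: h(g(b + c + d + h(b), b + c + g(d, b, c) + h(c), h(c)))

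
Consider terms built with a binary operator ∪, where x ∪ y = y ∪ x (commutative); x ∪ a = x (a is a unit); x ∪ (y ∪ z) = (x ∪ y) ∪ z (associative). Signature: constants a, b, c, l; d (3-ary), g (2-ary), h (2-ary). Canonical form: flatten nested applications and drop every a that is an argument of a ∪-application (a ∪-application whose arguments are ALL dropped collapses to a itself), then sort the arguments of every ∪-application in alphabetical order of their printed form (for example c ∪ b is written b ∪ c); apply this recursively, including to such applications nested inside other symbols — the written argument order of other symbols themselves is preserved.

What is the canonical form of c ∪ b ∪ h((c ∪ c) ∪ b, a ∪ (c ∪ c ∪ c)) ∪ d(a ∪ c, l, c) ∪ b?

Simplify inside:  h((c ∪ c) ∪ b, a ∪ (c ∪ c ∪ c))  →  h(b ∪ c ∪ c, c ∪ c ∪ c)
Canonicalize subterm:  d(a ∪ c, l, c)  →  d(c, l, c)
Sort:  b ∪ b ∪ c ∪ d(c, l, c) ∪ h(b ∪ c ∪ c, c ∪ c ∪ c)

Answer: b ∪ b ∪ c ∪ d(c, l, c) ∪ h(b ∪ c ∪ c, c ∪ c ∪ c)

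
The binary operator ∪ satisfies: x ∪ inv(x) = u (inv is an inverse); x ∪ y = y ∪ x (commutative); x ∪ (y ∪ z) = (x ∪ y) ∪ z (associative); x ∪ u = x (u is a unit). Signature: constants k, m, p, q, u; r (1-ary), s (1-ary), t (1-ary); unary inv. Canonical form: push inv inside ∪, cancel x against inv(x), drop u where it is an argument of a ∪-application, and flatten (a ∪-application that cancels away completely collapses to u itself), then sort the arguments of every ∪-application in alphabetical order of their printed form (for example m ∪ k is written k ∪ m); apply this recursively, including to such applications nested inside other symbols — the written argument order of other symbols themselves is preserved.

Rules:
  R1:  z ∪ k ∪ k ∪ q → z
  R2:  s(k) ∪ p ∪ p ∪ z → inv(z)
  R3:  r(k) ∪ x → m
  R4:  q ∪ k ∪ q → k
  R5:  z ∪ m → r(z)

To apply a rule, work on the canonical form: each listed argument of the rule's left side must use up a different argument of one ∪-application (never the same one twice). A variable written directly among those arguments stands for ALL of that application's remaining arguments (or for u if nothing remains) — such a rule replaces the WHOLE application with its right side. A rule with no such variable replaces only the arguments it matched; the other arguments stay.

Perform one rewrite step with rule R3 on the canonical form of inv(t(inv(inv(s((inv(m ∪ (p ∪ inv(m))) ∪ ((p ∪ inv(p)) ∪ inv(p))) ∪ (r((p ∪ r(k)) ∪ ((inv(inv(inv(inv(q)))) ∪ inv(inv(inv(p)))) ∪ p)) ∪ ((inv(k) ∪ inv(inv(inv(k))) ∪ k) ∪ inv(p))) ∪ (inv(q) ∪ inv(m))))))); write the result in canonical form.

Canonical form:  inv(t(s(inv(k) ∪ inv(m) ∪ inv(p) ∪ inv(p) ∪ inv(p) ∪ inv(q) ∪ r(p ∪ q ∪ r(k)))))
R3 matches:  uses r(k);  x := p ∪ q
The extension variable absorbs all remaining arguments, so the whole application is rewritten.
New term:  inv(t(s(inv(k) ∪ inv(m) ∪ inv(p) ∪ inv(p) ∪ inv(p) ∪ inv(q) ∪ r(m))))

Answer: inv(t(s(inv(k) ∪ inv(m) ∪ inv(p) ∪ inv(p) ∪ inv(p) ∪ inv(q) ∪ r(m))))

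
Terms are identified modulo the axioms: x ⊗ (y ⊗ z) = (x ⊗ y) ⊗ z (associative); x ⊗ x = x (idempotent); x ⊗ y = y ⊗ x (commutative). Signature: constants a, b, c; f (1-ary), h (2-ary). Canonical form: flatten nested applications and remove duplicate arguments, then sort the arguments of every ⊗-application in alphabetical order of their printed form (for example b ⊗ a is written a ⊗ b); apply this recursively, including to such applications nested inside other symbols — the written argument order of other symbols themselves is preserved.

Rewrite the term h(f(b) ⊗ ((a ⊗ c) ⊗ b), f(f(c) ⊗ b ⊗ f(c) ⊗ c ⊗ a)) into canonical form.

Answer: h(a ⊗ b ⊗ c ⊗ f(b), f(a ⊗ b ⊗ c ⊗ f(c)))

Derivation:
Work inside:  f(c) ⊗ b ⊗ f(c) ⊗ c ⊗ a
Deduplicate:  drop duplicate f(c)
Sort arguments:  a ⊗ b ⊗ c ⊗ f(c)
Reassemble:  h(a ⊗ b ⊗ c ⊗ f(b), f(a ⊗ b ⊗ c ⊗ f(c)))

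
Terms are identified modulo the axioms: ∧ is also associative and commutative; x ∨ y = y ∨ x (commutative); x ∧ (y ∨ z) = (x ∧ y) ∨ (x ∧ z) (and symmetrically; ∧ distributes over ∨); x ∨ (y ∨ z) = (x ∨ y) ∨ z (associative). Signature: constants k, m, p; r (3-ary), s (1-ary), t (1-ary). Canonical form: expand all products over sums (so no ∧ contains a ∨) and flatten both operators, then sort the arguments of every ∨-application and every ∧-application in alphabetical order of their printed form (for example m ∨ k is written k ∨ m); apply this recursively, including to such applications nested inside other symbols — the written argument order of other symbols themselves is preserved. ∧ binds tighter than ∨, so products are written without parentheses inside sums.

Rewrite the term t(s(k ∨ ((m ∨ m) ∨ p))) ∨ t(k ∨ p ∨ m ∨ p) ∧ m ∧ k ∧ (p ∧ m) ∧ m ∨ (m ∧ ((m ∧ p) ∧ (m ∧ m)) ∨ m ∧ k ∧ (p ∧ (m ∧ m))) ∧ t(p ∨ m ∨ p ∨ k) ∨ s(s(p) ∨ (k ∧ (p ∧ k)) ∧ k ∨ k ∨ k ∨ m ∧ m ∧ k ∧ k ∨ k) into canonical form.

Distribute:  t(s(k ∨ m ∨ m ∨ p)) ∨ k ∧ m ∧ m ∧ m ∧ p ∧ t(k ∨ m ∨ p ∨ p) ∨ m ∧ m ∧ m ∧ m ∧ p ∧ t(k ∨ m ∨ p ∨ p) ∨ k ∧ m ∧ m ∧ m ∧ p ∧ t(k ∨ m ∨ p ∨ p) ∨ s(k ∨ k ∨ k ∨ k ∧ k ∧ k ∧ p ∨ k ∧ k ∧ m ∧ m ∨ s(p))
Sort:  k ∧ m ∧ m ∧ m ∧ p ∧ t(k ∨ m ∨ p ∨ p) ∨ k ∧ m ∧ m ∧ m ∧ p ∧ t(k ∨ m ∨ p ∨ p) ∨ m ∧ m ∧ m ∧ m ∧ p ∧ t(k ∨ m ∨ p ∨ p) ∨ s(k ∨ k ∨ k ∨ k ∧ k ∧ k ∧ p ∨ k ∧ k ∧ m ∧ m ∨ s(p)) ∨ t(s(k ∨ m ∨ m ∨ p))

Answer: k ∧ m ∧ m ∧ m ∧ p ∧ t(k ∨ m ∨ p ∨ p) ∨ k ∧ m ∧ m ∧ m ∧ p ∧ t(k ∨ m ∨ p ∨ p) ∨ m ∧ m ∧ m ∧ m ∧ p ∧ t(k ∨ m ∨ p ∨ p) ∨ s(k ∨ k ∨ k ∨ k ∧ k ∧ k ∧ p ∨ k ∧ k ∧ m ∧ m ∨ s(p)) ∨ t(s(k ∨ m ∨ m ∨ p))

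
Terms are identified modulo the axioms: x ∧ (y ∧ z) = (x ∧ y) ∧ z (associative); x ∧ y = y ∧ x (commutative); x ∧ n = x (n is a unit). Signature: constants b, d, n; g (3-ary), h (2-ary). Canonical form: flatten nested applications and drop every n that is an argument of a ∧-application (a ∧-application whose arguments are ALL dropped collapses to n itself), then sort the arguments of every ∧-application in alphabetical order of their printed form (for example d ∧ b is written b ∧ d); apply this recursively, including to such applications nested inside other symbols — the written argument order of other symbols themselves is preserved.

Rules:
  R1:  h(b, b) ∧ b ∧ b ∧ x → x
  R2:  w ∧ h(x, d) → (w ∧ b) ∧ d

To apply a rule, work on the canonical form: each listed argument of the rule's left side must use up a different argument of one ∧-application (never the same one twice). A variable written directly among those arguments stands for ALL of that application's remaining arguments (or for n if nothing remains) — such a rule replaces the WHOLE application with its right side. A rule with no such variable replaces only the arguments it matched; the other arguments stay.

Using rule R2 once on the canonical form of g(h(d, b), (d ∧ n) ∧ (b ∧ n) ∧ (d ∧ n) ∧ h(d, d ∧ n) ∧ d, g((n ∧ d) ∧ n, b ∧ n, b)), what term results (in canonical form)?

Canonical form:  g(h(d, b), b ∧ d ∧ d ∧ d ∧ h(d, d), g(d, b, b))
Match R2:  consume h(d, d);  w := b ∧ d ∧ d ∧ d, x := d
The extension variable absorbs all remaining arguments, so the whole application is rewritten.
Result:  g(h(d, b), b ∧ b ∧ d ∧ d ∧ d ∧ d, g(d, b, b))

Answer: g(h(d, b), b ∧ b ∧ d ∧ d ∧ d ∧ d, g(d, b, b))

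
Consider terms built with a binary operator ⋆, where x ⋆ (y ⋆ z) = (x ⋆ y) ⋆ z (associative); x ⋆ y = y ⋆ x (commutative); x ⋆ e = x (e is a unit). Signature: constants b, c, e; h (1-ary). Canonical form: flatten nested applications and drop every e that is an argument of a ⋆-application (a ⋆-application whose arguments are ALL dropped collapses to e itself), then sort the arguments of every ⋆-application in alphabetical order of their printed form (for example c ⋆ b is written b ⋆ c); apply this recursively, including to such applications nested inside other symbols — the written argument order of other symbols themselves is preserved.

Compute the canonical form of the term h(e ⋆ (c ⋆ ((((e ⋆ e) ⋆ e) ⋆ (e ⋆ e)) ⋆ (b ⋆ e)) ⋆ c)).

Answer: h(b ⋆ c ⋆ c)

Derivation:
Descend into:  e ⋆ (c ⋆ ((((e ⋆ e) ⋆ e) ⋆ (e ⋆ e)) ⋆ (b ⋆ e)) ⋆ c)
Un-nest:  e ⋆ c ⋆ e ⋆ e ⋆ e ⋆ e ⋆ e ⋆ b ⋆ e ⋆ c
Units out:  drop e (×7)
Sort:  b ⋆ c ⋆ c
Rebuild:  h(b ⋆ c ⋆ c)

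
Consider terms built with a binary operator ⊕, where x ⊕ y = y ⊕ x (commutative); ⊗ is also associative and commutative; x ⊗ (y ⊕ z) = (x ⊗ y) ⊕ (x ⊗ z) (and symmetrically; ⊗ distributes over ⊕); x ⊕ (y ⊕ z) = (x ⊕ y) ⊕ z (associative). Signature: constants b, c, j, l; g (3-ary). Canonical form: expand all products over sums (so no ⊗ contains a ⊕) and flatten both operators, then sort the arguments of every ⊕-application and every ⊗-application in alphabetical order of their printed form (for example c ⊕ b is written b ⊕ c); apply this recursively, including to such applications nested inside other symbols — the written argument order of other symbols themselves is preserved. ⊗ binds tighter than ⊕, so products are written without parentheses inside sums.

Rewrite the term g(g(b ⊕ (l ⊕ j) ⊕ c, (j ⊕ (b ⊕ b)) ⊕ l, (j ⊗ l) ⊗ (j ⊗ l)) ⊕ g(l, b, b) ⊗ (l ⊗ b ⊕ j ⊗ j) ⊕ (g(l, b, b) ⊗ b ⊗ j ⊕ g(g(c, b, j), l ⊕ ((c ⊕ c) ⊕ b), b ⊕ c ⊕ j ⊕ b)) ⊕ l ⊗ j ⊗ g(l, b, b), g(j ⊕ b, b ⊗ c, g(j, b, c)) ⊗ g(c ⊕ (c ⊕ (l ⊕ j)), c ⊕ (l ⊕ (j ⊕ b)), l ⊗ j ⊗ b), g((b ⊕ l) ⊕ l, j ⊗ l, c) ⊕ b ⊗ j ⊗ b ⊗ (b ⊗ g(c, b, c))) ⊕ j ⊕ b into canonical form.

Expand:  g(b ⊗ g(l, b, b) ⊗ j ⊕ b ⊗ g(l, b, b) ⊗ l ⊕ g(b ⊕ c ⊕ j ⊕ l, b ⊕ b ⊕ j ⊕ l, j ⊗ j ⊗ l ⊗ l) ⊕ g(g(c, b, j), b ⊕ c ⊕ c ⊕ l, b ⊕ b ⊕ c ⊕ j) ⊕ g(l, b, b) ⊗ j ⊗ j ⊕ g(l, b, b) ⊗ j ⊗ l, g(b ⊕ j, b ⊗ c, g(j, b, c)) ⊗ g(c ⊕ c ⊕ j ⊕ l, b ⊕ c ⊕ j ⊕ l, b ⊗ j ⊗ l), b ⊗ b ⊗ b ⊗ g(c, b, c) ⊗ j ⊕ g(b ⊕ l ⊕ l, j ⊗ l, c)) ⊕ j ⊕ b
Sort:  b ⊕ g(b ⊗ g(l, b, b) ⊗ j ⊕ b ⊗ g(l, b, b) ⊗ l ⊕ g(b ⊕ c ⊕ j ⊕ l, b ⊕ b ⊕ j ⊕ l, j ⊗ j ⊗ l ⊗ l) ⊕ g(g(c, b, j), b ⊕ c ⊕ c ⊕ l, b ⊕ b ⊕ c ⊕ j) ⊕ g(l, b, b) ⊗ j ⊗ j ⊕ g(l, b, b) ⊗ j ⊗ l, g(b ⊕ j, b ⊗ c, g(j, b, c)) ⊗ g(c ⊕ c ⊕ j ⊕ l, b ⊕ c ⊕ j ⊕ l, b ⊗ j ⊗ l), b ⊗ b ⊗ b ⊗ g(c, b, c) ⊗ j ⊕ g(b ⊕ l ⊕ l, j ⊗ l, c)) ⊕ j

Answer: b ⊕ g(b ⊗ g(l, b, b) ⊗ j ⊕ b ⊗ g(l, b, b) ⊗ l ⊕ g(b ⊕ c ⊕ j ⊕ l, b ⊕ b ⊕ j ⊕ l, j ⊗ j ⊗ l ⊗ l) ⊕ g(g(c, b, j), b ⊕ c ⊕ c ⊕ l, b ⊕ b ⊕ c ⊕ j) ⊕ g(l, b, b) ⊗ j ⊗ j ⊕ g(l, b, b) ⊗ j ⊗ l, g(b ⊕ j, b ⊗ c, g(j, b, c)) ⊗ g(c ⊕ c ⊕ j ⊕ l, b ⊕ c ⊕ j ⊕ l, b ⊗ j ⊗ l), b ⊗ b ⊗ b ⊗ g(c, b, c) ⊗ j ⊕ g(b ⊕ l ⊕ l, j ⊗ l, c)) ⊕ j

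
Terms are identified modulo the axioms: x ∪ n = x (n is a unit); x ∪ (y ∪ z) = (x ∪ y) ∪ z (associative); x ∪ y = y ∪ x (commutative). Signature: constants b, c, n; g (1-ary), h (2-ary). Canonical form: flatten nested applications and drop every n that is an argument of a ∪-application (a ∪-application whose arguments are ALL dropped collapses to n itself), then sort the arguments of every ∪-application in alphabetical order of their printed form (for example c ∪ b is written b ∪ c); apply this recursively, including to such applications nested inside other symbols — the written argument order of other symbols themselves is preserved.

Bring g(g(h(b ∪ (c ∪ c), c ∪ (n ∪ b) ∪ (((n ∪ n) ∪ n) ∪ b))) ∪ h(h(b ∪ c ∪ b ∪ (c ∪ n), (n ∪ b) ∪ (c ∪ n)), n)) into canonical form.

Answer: g(g(h(b ∪ c ∪ c, b ∪ b ∪ c)) ∪ h(h(b ∪ b ∪ c ∪ c, b ∪ c), n))

Derivation:
Work inside:  g(h(b ∪ (c ∪ c), c ∪ (n ∪ b) ∪ (((n ∪ n) ∪ n) ∪ b))) ∪ h(h(b ∪ c ∪ b ∪ (c ∪ n), (n ∪ b) ∪ (c ∪ n)), n)
Inside:  g(h(b ∪ (c ∪ c), c ∪ (n ∪ b) ∪ (((n ∪ n) ∪ n) ∪ b)))  →  g(h(b ∪ c ∪ c, b ∪ b ∪ c))
Inside:  h(h(b ∪ c ∪ b ∪ (c ∪ n), (n ∪ b) ∪ (c ∪ n)), n)  →  h(h(b ∪ b ∪ c ∪ c, b ∪ c), n)
Order the arguments:  g(h(b ∪ c ∪ c, b ∪ b ∪ c)) ∪ h(h(b ∪ b ∪ c ∪ c, b ∪ c), n)
Rebuild:  g(g(h(b ∪ c ∪ c, b ∪ b ∪ c)) ∪ h(h(b ∪ b ∪ c ∪ c, b ∪ c), n))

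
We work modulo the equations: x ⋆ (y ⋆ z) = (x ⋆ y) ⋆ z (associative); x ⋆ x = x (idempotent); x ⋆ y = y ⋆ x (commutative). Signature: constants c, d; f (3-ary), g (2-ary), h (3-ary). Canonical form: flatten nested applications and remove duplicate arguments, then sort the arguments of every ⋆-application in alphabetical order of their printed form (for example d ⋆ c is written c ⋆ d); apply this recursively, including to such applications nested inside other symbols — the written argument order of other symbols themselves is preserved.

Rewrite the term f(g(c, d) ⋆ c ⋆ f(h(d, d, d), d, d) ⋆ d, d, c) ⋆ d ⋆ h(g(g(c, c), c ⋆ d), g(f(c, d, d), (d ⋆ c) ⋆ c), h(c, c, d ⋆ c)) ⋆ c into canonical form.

Simplify inside:  f(g(c, d) ⋆ c ⋆ f(h(d, d, d), d, d) ⋆ d, d, c)  →  f(c ⋆ d ⋆ f(h(d, d, d), d, d) ⋆ g(c, d), d, c)
Simplify inside:  h(g(g(c, c), c ⋆ d), g(f(c, d, d), (d ⋆ c) ⋆ c), h(c, c, d ⋆ c))  →  h(g(g(c, c), c ⋆ d), g(f(c, d, d), c ⋆ d), h(c, c, c ⋆ d))
Order the arguments:  c ⋆ d ⋆ f(c ⋆ d ⋆ f(h(d, d, d), d, d) ⋆ g(c, d), d, c) ⋆ h(g(g(c, c), c ⋆ d), g(f(c, d, d), c ⋆ d), h(c, c, c ⋆ d))

Answer: c ⋆ d ⋆ f(c ⋆ d ⋆ f(h(d, d, d), d, d) ⋆ g(c, d), d, c) ⋆ h(g(g(c, c), c ⋆ d), g(f(c, d, d), c ⋆ d), h(c, c, c ⋆ d))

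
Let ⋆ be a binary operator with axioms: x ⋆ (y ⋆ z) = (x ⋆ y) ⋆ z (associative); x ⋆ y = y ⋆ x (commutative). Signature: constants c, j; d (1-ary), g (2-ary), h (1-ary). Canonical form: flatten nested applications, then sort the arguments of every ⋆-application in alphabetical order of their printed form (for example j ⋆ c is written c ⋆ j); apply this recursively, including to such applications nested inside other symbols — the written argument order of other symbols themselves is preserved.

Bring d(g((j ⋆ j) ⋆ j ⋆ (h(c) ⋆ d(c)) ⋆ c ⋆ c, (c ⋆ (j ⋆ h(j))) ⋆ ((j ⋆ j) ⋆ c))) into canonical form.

Work inside:  (c ⋆ (j ⋆ h(j))) ⋆ ((j ⋆ j) ⋆ c)
Un-nest:  c ⋆ j ⋆ h(j) ⋆ j ⋆ j ⋆ c
Sort:  c ⋆ c ⋆ h(j) ⋆ j ⋆ j ⋆ j
Put back:  d(g(c ⋆ c ⋆ d(c) ⋆ h(c) ⋆ j ⋆ j ⋆ j, c ⋆ c ⋆ h(j) ⋆ j ⋆ j ⋆ j))

Answer: d(g(c ⋆ c ⋆ d(c) ⋆ h(c) ⋆ j ⋆ j ⋆ j, c ⋆ c ⋆ h(j) ⋆ j ⋆ j ⋆ j))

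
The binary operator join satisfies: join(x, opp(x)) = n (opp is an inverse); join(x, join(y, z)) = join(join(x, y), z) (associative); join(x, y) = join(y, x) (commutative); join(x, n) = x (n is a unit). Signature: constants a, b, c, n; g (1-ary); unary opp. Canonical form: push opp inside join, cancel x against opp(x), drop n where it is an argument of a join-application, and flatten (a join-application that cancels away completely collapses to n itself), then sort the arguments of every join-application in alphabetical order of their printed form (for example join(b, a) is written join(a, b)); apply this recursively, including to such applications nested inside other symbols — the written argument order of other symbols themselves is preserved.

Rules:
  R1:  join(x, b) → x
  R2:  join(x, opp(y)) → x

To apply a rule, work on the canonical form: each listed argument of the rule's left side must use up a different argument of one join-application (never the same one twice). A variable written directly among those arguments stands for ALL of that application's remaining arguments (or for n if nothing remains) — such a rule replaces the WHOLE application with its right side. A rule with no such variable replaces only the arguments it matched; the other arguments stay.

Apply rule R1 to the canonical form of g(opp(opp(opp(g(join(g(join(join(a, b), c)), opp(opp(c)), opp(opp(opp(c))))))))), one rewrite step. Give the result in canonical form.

Answer: g(opp(g(g(join(a, c)))))

Derivation:
Canonical form:  g(opp(g(g(join(a, b, c)))))
Match R1:  consume b;  x := join(a, c)
The variable takes the whole remainder — replace the entire application.
Giving:  g(opp(g(g(join(a, c)))))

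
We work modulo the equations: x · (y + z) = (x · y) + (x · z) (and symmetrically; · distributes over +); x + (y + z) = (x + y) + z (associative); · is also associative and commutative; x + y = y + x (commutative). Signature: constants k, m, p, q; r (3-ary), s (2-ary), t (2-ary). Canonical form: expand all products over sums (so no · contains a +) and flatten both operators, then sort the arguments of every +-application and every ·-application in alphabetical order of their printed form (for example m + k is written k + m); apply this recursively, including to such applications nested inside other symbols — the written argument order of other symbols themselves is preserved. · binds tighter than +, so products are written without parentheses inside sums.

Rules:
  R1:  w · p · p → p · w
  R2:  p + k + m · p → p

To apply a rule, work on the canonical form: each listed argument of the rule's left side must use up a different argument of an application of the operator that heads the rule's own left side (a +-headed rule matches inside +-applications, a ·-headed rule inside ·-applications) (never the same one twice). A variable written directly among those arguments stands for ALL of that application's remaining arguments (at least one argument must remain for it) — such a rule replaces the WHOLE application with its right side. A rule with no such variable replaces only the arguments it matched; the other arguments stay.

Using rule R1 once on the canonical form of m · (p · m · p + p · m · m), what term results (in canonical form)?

Answer: m · m · m · p + m · m · p

Derivation:
Canonical form:  m · m · m · p + m · m · p · p
Match R1:  consume p, p;  w := m · m
The extension variable absorbs all remaining arguments, so the whole application is rewritten.
New term:  m · m · m · p + m · m · p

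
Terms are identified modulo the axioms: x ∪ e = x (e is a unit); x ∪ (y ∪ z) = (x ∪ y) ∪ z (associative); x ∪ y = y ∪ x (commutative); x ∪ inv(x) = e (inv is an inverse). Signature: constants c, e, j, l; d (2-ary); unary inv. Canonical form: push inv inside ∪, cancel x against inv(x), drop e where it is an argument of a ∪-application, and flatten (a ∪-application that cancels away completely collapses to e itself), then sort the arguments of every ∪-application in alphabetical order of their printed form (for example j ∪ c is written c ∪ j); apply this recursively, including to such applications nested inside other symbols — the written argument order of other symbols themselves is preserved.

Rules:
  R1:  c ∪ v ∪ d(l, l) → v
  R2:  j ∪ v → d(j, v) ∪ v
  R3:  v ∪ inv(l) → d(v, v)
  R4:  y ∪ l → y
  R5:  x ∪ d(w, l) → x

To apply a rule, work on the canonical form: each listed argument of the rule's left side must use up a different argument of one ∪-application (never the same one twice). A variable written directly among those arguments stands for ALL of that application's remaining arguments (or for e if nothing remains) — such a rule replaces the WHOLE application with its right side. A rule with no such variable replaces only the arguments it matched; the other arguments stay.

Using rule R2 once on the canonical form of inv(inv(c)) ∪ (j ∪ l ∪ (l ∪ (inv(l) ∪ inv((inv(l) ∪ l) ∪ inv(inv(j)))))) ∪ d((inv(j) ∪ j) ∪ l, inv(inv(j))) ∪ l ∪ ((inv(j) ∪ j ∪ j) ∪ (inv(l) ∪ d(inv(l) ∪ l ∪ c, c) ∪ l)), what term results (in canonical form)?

Answer: c ∪ d(c, c) ∪ d(j, c ∪ d(c, c) ∪ d(l, j) ∪ l ∪ l) ∪ d(l, j) ∪ l ∪ l

Derivation:
Canonical form:  c ∪ d(c, c) ∪ d(l, j) ∪ j ∪ l ∪ l
Apply R2:  consuming j;  v := c ∪ d(c, c) ∪ d(l, j) ∪ l ∪ l
The variable takes the whole remainder — replace the entire application.
Giving:  c ∪ d(c, c) ∪ d(j, c ∪ d(c, c) ∪ d(l, j) ∪ l ∪ l) ∪ d(l, j) ∪ l ∪ l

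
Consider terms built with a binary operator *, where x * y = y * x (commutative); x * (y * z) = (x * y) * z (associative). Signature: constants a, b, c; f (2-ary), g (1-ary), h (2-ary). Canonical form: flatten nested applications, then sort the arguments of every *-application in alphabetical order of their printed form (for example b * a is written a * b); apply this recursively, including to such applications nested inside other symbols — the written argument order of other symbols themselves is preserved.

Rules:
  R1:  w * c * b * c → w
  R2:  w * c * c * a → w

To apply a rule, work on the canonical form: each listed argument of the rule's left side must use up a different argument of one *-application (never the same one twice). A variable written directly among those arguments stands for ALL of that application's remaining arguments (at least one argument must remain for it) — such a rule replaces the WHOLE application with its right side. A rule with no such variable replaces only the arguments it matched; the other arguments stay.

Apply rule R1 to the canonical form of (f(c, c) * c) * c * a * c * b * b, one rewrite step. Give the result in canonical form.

Canonical form:  a * b * b * c * c * c * f(c, c)
R1 matches:  uses b, c, c;  w := a * b * c * f(c, c)
The extension variable absorbs all remaining arguments, so the whole application is rewritten.
New term:  a * b * c * f(c, c)

Answer: a * b * c * f(c, c)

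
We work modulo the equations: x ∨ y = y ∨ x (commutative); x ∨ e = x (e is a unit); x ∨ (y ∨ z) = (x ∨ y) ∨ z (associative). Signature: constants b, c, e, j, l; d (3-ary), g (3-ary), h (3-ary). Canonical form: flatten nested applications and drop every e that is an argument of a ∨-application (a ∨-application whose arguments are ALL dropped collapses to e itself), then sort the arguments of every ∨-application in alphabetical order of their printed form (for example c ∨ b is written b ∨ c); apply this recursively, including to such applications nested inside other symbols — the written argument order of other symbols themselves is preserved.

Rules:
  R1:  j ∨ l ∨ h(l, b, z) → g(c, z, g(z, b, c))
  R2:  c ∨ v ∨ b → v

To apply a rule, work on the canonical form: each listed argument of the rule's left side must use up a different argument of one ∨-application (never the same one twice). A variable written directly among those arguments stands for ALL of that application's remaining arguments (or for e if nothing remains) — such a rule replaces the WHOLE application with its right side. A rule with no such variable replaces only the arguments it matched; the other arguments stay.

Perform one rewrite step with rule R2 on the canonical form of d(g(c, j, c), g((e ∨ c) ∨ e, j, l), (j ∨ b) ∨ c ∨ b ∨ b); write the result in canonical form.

Answer: d(g(c, j, c), g(c, j, l), b ∨ b ∨ j)

Derivation:
Canonical form:  d(g(c, j, c), g(c, j, l), b ∨ b ∨ b ∨ c ∨ j)
Match R2:  consume b, c;  v := b ∨ b ∨ j
The variable takes the whole remainder — replace the entire application.
Giving:  d(g(c, j, c), g(c, j, l), b ∨ b ∨ j)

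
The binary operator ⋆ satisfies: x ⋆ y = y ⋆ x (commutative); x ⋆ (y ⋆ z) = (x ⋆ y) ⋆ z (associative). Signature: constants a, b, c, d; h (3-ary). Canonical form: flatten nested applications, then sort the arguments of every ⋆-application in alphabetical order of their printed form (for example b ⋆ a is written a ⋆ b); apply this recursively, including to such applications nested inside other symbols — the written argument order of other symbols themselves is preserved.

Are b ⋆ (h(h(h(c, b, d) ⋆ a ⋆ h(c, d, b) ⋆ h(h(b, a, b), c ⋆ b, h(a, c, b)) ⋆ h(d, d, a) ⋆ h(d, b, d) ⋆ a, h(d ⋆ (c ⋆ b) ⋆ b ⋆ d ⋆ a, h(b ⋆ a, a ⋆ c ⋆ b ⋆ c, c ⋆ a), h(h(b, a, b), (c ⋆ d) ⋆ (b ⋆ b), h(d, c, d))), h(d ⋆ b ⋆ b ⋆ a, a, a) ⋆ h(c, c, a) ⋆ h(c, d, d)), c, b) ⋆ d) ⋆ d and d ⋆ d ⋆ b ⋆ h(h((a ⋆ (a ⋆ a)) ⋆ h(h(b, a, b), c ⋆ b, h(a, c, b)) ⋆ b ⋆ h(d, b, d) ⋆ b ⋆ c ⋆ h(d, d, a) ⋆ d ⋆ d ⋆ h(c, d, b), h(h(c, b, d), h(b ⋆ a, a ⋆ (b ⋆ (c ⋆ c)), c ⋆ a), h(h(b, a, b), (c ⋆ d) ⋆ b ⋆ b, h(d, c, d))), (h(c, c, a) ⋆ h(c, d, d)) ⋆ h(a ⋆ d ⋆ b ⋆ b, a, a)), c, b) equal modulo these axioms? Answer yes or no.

Left:  b ⋆ (h(h(h(c, b, d) ⋆ a ⋆ h(c, d, b) ⋆ h(h(b, a, b), c ⋆ b, h(a, c, b)) ⋆ h(d, d, a) ⋆ h(d, b, d) ⋆ a, h(d ⋆ (c ⋆ b) ⋆ b ⋆ d ⋆ a, h(b ⋆ a, a ⋆ c ⋆ b ⋆ c, c ⋆ a), h(h(b, a, b), (c ⋆ d) ⋆ (b ⋆ b), h(d, c, d))), h(d ⋆ b ⋆ b ⋆ a, a, a) ⋆ h(c, c, a) ⋆ h(c, d, d)), c, b) ⋆ d) ⋆ d
  Merge nested applications:  b ⋆ h(h(h(c, b, d) ⋆ a ⋆ h(c, d, b) ⋆ h(h(b, a, b), c ⋆ b, h(a, c, b)) ⋆ h(d, d, a) ⋆ h(d, b, d) ⋆ a, h(d ⋆ (c ⋆ b) ⋆ b ⋆ d ⋆ a, h(b ⋆ a, a ⋆ c ⋆ b ⋆ c, c ⋆ a), h(h(b, a, b), (c ⋆ d) ⋆ (b ⋆ b), h(d, c, d))), h(d ⋆ b ⋆ b ⋆ a, a, a) ⋆ h(c, c, a) ⋆ h(c, d, d)), c, b) ⋆ d ⋆ d
  Inside:  h(h(h(c, b, d) ⋆ a ⋆ h(c, d, b) ⋆ h(h(b, a, b), c ⋆ b, h(a, c, b)) ⋆ h(d, d, a) ⋆ h(d, b, d) ⋆ a, h(d ⋆ (c ⋆ b) ⋆ b ⋆ d ⋆ a, h(b ⋆ a, a ⋆ c ⋆ b ⋆ c, c ⋆ a), h(h(b, a, b), (c ⋆ d) ⋆ (b ⋆ b), h(d, c, d))), h(d ⋆ b ⋆ b ⋆ a, a, a) ⋆ h(c, c, a) ⋆ h(c, d, d)), c, b)  →  h(h(a ⋆ a ⋆ h(c, b, d) ⋆ h(c, d, b) ⋆ h(d, b, d) ⋆ h(d, d, a) ⋆ h(h(b, a, b), b ⋆ c, h(a, c, b)), h(a ⋆ b ⋆ b ⋆ c ⋆ d ⋆ d, h(a ⋆ b, a ⋆ b ⋆ c ⋆ c, a ⋆ c), h(h(b, a, b), b ⋆ b ⋆ c ⋆ d, h(d, c, d))), h(a ⋆ b ⋆ b ⋆ d, a, a) ⋆ h(c, c, a) ⋆ h(c, d, d)), c, b)
  Order the arguments:  b ⋆ d ⋆ d ⋆ h(h(a ⋆ a ⋆ h(c, b, d) ⋆ h(c, d, b) ⋆ h(d, b, d) ⋆ h(d, d, a) ⋆ h(h(b, a, b), b ⋆ c, h(a, c, b)), h(a ⋆ b ⋆ b ⋆ c ⋆ d ⋆ d, h(a ⋆ b, a ⋆ b ⋆ c ⋆ c, a ⋆ c), h(h(b, a, b), b ⋆ b ⋆ c ⋆ d, h(d, c, d))), h(a ⋆ b ⋆ b ⋆ d, a, a) ⋆ h(c, c, a) ⋆ h(c, d, d)), c, b)
Right:  d ⋆ d ⋆ b ⋆ h(h((a ⋆ (a ⋆ a)) ⋆ h(h(b, a, b), c ⋆ b, h(a, c, b)) ⋆ b ⋆ h(d, b, d) ⋆ b ⋆ c ⋆ h(d, d, a) ⋆ d ⋆ d ⋆ h(c, d, b), h(h(c, b, d), h(b ⋆ a, a ⋆ (b ⋆ (c ⋆ c)), c ⋆ a), h(h(b, a, b), (c ⋆ d) ⋆ b ⋆ b, h(d, c, d))), (h(c, c, a) ⋆ h(c, d, d)) ⋆ h(a ⋆ d ⋆ b ⋆ b, a, a)), c, b)
  Simplify inside:  h(h((a ⋆ (a ⋆ a)) ⋆ h(h(b, a, b), c ⋆ b, h(a, c, b)) ⋆ b ⋆ h(d, b, d) ⋆ b ⋆ c ⋆ h(d, d, a) ⋆ d ⋆ d ⋆ h(c, d, b), h(h(c, b, d), h(b ⋆ a, a ⋆ (b ⋆ (c ⋆ c)), c ⋆ a), h(h(b, a, b), (c ⋆ d) ⋆ b ⋆ b, h(d, c, d))), (h(c, c, a) ⋆ h(c, d, d)) ⋆ h(a ⋆ d ⋆ b ⋆ b, a, a)), c, b)  →  h(h(a ⋆ a ⋆ a ⋆ b ⋆ b ⋆ c ⋆ d ⋆ d ⋆ h(c, d, b) ⋆ h(d, b, d) ⋆ h(d, d, a) ⋆ h(h(b, a, b), b ⋆ c, h(a, c, b)), h(h(c, b, d), h(a ⋆ b, a ⋆ b ⋆ c ⋆ c, a ⋆ c), h(h(b, a, b), b ⋆ b ⋆ c ⋆ d, h(d, c, d))), h(a ⋆ b ⋆ b ⋆ d, a, a) ⋆ h(c, c, a) ⋆ h(c, d, d)), c, b)
  Sort arguments:  b ⋆ d ⋆ d ⋆ h(h(a ⋆ a ⋆ a ⋆ b ⋆ b ⋆ c ⋆ d ⋆ d ⋆ h(c, d, b) ⋆ h(d, b, d) ⋆ h(d, d, a) ⋆ h(h(b, a, b), b ⋆ c, h(a, c, b)), h(h(c, b, d), h(a ⋆ b, a ⋆ b ⋆ c ⋆ c, a ⋆ c), h(h(b, a, b), b ⋆ b ⋆ c ⋆ d, h(d, c, d))), h(a ⋆ b ⋆ b ⋆ d, a, a) ⋆ h(c, c, a) ⋆ h(c, d, d)), c, b)

Answer: no — b ⋆ d ⋆ d ⋆ h(h(a ⋆ a ⋆ h(c, b, d) ⋆ h(c, d, b) ⋆ h(d, b, d) ⋆ h(d, d, a) ⋆ h(h(b, a, b), b ⋆ c, h(a, c, b)), h(a ⋆ b ⋆ b ⋆ c ⋆ d ⋆ d, h(a ⋆ b, a ⋆ b ⋆ c ⋆ c, a ⋆ c), h(h(b, a, b), b ⋆ b ⋆ c ⋆ d, h(d, c, d))), h(a ⋆ b ⋆ b ⋆ d, a, a) ⋆ h(c, c, a) ⋆ h(c, d, d)), c, b) vs b ⋆ d ⋆ d ⋆ h(h(a ⋆ a ⋆ a ⋆ b ⋆ b ⋆ c ⋆ d ⋆ d ⋆ h(c, d, b) ⋆ h(d, b, d) ⋆ h(d, d, a) ⋆ h(h(b, a, b), b ⋆ c, h(a, c, b)), h(h(c, b, d), h(a ⋆ b, a ⋆ b ⋆ c ⋆ c, a ⋆ c), h(h(b, a, b), b ⋆ b ⋆ c ⋆ d, h(d, c, d))), h(a ⋆ b ⋆ b ⋆ d, a, a) ⋆ h(c, c, a) ⋆ h(c, d, d)), c, b)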